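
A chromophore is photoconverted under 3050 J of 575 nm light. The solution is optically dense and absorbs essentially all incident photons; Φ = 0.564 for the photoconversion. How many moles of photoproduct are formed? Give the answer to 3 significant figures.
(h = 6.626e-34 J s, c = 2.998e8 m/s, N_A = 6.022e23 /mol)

Photon energy at 575 nm: hc/λ = (6.626e-34)(2.998e8)/(575e-9) = 3.455e-19 J.
Photons incident: 3050 / 3.455e-19 = 8.828e21, i.e. 8.828e21/6.022e23 = 0.01466 mol.
Product: Φ × n_abs = 0.564 × 0.01466 = 0.008268 mol.

0.00827 mol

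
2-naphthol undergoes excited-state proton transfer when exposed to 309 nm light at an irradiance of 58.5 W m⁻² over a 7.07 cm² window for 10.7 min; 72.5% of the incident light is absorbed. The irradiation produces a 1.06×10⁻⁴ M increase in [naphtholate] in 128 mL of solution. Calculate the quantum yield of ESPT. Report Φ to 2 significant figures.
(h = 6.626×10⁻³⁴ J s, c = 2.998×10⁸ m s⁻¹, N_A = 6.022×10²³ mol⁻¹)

Φ = 0.27

Product: (1.06×10⁻⁴ M)(0.128 L) = 1.357×10⁻⁵ mol.
Photon energy at 309 nm: hc/λ = (6.626×10⁻³⁴)(2.998×10⁸)/(309×10⁻⁹) = 6.429×10⁻¹⁹ J.
Energy delivered: (58.5 W m⁻²)(7.07×10⁻⁴ m²)(642 s) = 26.55 J.
Photons incident: 26.55 / 6.429×10⁻¹⁹ = 4.130×10¹⁹, i.e. 4.130×10¹⁹/6.022×10²³ = 6.858×10⁻⁵ mol.
Photons absorbed: 0.725 × 6.858×10⁻⁵ = 4.972×10⁻⁵ mol.
Φ = 1.357×10⁻⁵ mol / 4.972×10⁻⁵ mol photons = 0.27.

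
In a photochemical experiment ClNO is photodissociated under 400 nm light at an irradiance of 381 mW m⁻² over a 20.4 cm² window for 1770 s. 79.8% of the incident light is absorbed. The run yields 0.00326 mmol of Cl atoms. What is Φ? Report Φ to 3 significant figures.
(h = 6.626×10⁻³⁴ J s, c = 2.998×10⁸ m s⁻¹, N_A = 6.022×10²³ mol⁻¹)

Product: 0.00326 mmol = 3.26×10⁻⁶ mol.
Photon energy at 400 nm: hc/λ = (6.626×10⁻³⁴)(2.998×10⁸)/(400×10⁻⁹) = 4.966×10⁻¹⁹ J.
Energy delivered: (381 mW m⁻²)(20.4×10⁻⁴ m²)(1770 s) = 1.376 J.
Photons incident: 1.376 / 4.966×10⁻¹⁹ = 2.771×10¹⁸, i.e. 2.771×10¹⁸/6.022×10²³ = 4.601×10⁻⁶ mol.
Photons absorbed: 0.798 × 4.601×10⁻⁶ = 3.672×10⁻⁶ mol.
Φ = 3.26×10⁻⁶ mol / 3.672×10⁻⁶ mol photons = 0.888.

Φ = 0.888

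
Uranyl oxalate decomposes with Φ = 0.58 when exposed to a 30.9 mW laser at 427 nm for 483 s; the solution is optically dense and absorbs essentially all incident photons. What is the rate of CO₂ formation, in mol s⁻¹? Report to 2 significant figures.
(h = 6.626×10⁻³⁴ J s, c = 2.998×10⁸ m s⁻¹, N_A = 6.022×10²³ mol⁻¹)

Photon energy at 427 nm: hc/λ = (6.626×10⁻³⁴)(2.998×10⁸)/(427×10⁻⁹) = 4.652×10⁻¹⁹ J.
Energy delivered: (30.9 mW)(483 s) = 14.92 J.
Photons incident: 14.92 / 4.652×10⁻¹⁹ = 3.207×10¹⁹, i.e. 3.207×10¹⁹/6.022×10²³ = 5.325×10⁻⁵ mol.
Product formed: 0.58 × 5.325×10⁻⁵ = 3.089×10⁻⁵ mol.
Rate: 3.089×10⁻⁵ / 483 s = 6.4×10⁻⁸ mol s⁻¹.

6.4×10⁻⁸ mol s⁻¹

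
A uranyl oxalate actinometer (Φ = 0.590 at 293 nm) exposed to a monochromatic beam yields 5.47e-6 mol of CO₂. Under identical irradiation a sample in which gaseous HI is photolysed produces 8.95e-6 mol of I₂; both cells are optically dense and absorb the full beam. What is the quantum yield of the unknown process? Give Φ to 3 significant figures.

Photons absorbed by the actinometer: 5.47e-6 / 0.590 = 9.271e-6 mol.
Φ(unknown) = 8.95e-6 / 9.271e-6 = 0.965.

Φ = 0.965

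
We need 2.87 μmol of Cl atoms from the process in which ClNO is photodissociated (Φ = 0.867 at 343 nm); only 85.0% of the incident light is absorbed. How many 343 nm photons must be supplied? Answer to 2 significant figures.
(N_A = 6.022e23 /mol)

Product: 2.87 μmol = 2.87e-6 mol.
Photons that must be absorbed: 2.87e-6 / 0.867 = 3.310e-6 mol.
Incident photons needed: 3.310e-6 / 0.850 = 3.894e-6 mol.
Photon count: 3.894e-6 × 6.022e23 = 2.3e18.

2.3e18 photons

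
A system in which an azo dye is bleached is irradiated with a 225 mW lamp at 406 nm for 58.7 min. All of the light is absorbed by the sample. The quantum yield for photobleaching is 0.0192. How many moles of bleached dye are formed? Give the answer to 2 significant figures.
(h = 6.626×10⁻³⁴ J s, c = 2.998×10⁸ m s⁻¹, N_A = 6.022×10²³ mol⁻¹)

Photon energy at 406 nm: hc/λ = (6.626×10⁻³⁴)(2.998×10⁸)/(406×10⁻⁹) = 4.893×10⁻¹⁹ J.
Energy delivered: (225 mW)(3522 s) = 792.5 J.
Photons incident: 792.5 / 4.893×10⁻¹⁹ = 1.620×10²¹, i.e. 1.620×10²¹/6.022×10²³ = 0.002690 mol.
Product: Φ × n_abs = 0.0192 × 0.002690 = 5.165×10⁻⁵ mol.

5.2×10⁻⁵ mol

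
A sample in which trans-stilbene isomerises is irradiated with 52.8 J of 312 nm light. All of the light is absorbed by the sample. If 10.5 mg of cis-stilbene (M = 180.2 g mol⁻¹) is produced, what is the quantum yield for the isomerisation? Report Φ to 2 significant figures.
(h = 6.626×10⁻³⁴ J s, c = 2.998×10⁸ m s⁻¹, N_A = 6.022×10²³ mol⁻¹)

Product: 10.5 mg / 180.2 g mol⁻¹ = 5.827×10⁻⁵ mol.
Photon energy at 312 nm: hc/λ = (6.626×10⁻³⁴)(2.998×10⁸)/(312×10⁻⁹) = 6.367×10⁻¹⁹ J.
Photons incident: 52.8 / 6.367×10⁻¹⁹ = 8.293×10¹⁹, i.e. 8.293×10¹⁹/6.022×10²³ = 1.377×10⁻⁴ mol.
Φ = 5.827×10⁻⁵ mol / 1.377×10⁻⁴ mol photons = 0.42.

Φ = 0.42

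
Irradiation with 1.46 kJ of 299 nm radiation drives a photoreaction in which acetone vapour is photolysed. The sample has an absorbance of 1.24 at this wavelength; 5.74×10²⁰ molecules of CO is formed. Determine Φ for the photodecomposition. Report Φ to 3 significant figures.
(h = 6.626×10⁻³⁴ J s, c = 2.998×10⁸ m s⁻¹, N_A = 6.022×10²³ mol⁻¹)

Φ = 0.277

Product: 5.74×10²⁰ / 6.022×10²³ = 9.532×10⁻⁴ mol.
Photon energy at 299 nm: hc/λ = (6.626×10⁻³⁴)(2.998×10⁸)/(299×10⁻⁹) = 6.644×10⁻¹⁹ J.
Incident energy: 1.46 kJ = 1460 J.
Photons incident: 1460 / 6.644×10⁻¹⁹ = 2.197×10²¹, i.e. 2.197×10²¹/6.022×10²³ = 0.003648 mol.
Fraction absorbed: 1 − 10^(−1.24) = 0.9425.
Photons absorbed: 0.9425 × 0.003648 = 0.003438 mol.
Φ = 9.532×10⁻⁴ mol / 0.003438 mol photons = 0.277.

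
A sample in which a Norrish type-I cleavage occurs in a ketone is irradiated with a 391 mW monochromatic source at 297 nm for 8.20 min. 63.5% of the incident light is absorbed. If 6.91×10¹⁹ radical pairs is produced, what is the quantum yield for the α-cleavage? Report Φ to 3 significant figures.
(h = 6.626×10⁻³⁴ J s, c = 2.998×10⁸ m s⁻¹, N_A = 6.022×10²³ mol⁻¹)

Product: 6.91×10¹⁹ / 6.022×10²³ = 1.147×10⁻⁴ mol.
Photon energy at 297 nm: hc/λ = (6.626×10⁻³⁴)(2.998×10⁸)/(297×10⁻⁹) = 6.688×10⁻¹⁹ J.
Energy delivered: (391 mW)(492 s) = 192.4 J.
Photons incident: 192.4 / 6.688×10⁻¹⁹ = 2.877×10²⁰, i.e. 2.877×10²⁰/6.022×10²³ = 4.777×10⁻⁴ mol.
Photons absorbed: 0.635 × 4.777×10⁻⁴ = 3.033×10⁻⁴ mol.
Φ = 1.147×10⁻⁴ mol / 3.033×10⁻⁴ mol photons = 0.378.

Φ = 0.378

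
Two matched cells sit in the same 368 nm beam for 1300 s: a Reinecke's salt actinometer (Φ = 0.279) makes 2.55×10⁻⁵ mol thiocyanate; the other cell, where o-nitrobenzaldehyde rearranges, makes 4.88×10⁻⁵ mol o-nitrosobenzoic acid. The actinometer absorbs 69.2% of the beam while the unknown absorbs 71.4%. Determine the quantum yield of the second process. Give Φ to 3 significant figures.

Φ = 0.517

Photons absorbed by the actinometer: 2.55×10⁻⁵ / 0.279 = 9.140×10⁻⁵ mol.
Incident flux: 9.140×10⁻⁵ / 0.692 = 1.321×10⁻⁴ einstein.
Absorbed by unknown: 0.714 × 1.321×10⁻⁴ = 9.432×10⁻⁵ mol.
Φ(unknown) = 4.88×10⁻⁵ / 9.432×10⁻⁵ = 0.517.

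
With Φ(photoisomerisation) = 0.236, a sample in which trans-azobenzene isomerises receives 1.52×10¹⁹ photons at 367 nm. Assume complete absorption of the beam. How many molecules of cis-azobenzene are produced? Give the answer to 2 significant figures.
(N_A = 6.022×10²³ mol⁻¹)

Moles of photons: 1.52×10¹⁹ / 6.022×10²³ = 2.524×10⁻⁵ mol.
Product: Φ × n_abs = 0.236 × 2.524×10⁻⁵ = 5.957×10⁻⁶ mol.
As a count: 5.957×10⁻⁶ × 6.022×10²³ = 3.6×10¹⁸.

3.6×10¹⁸ molecules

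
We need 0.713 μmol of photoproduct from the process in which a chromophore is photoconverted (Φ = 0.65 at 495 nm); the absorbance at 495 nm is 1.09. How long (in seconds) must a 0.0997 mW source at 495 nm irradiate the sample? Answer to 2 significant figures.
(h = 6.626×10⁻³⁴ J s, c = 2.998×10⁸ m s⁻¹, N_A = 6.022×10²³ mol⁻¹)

Product: 0.713 μmol = 7.13×10⁻⁷ mol.
Photons that must be absorbed: 7.13×10⁻⁷ / 0.65 = 1.097×10⁻⁶ mol.
Fraction absorbed: 1 − 10^(−1.09) = 0.9187.
Incident photons needed: 1.097×10⁻⁶ / 0.9187 = 1.194×10⁻⁶ mol.
Photon energy: hc/λ = 4.013×10⁻¹⁹ J; per mole, 2.417×10⁵ J mol⁻¹.
Energy required: 1.194×10⁻⁶ × 2.417×10⁵ = 0.2886 J.
Time: 0.2886 J / 9.97e-05 W = 2900 s.

t ≈ 2900 s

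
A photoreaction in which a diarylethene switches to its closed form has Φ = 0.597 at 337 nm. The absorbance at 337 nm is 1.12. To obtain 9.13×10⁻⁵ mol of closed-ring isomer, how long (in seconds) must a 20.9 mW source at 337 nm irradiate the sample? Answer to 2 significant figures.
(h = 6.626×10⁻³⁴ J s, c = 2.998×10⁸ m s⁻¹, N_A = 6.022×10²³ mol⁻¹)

Photons that must be absorbed: 9.13×10⁻⁵ / 0.597 = 1.529×10⁻⁴ mol.
Fraction absorbed: 1 − 10^(−1.12) = 0.9241.
Incident photons needed: 1.529×10⁻⁴ / 0.9241 = 1.655×10⁻⁴ mol.
Photon energy: hc/λ = 5.895×10⁻¹⁹ J; per mole, 3.550×10⁵ J mol⁻¹.
Energy required: 1.655×10⁻⁴ × 3.550×10⁵ = 58.75 J.
Time: 58.75 J / 0.0209 W = 2800 s.

t ≈ 2800 s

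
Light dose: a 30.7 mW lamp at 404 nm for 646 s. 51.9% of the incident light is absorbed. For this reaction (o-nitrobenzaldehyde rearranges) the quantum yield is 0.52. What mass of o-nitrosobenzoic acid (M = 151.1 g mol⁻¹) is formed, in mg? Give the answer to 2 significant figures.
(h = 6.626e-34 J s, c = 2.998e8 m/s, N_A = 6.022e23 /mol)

Photon energy at 404 nm: hc/λ = (6.626e-34)(2.998e8)/(404e-9) = 4.917e-19 J.
Energy delivered: (30.7 mW)(646 s) = 19.83 J.
Photons incident: 19.83 / 4.917e-19 = 4.033e19, i.e. 4.033e19/6.022e23 = 6.697e-5 mol.
Photons absorbed: 0.519 × 6.697e-5 = 3.476e-5 mol.
Product: Φ × n_abs = 0.52 × 3.476e-5 = 1.808e-5 mol.
Mass: 1.808e-5 × 151.1 = 0.002732 g = 2.7 mg.

2.7 mg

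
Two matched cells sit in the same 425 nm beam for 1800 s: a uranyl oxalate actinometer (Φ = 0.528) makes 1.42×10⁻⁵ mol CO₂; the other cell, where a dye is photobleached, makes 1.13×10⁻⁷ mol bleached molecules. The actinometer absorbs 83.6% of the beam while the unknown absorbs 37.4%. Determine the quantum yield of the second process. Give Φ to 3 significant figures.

Photons absorbed by the actinometer: 1.42×10⁻⁵ / 0.528 = 2.689×10⁻⁵ mol.
Incident flux: 2.689×10⁻⁵ / 0.836 = 3.217×10⁻⁵ einstein.
Absorbed by unknown: 0.374 × 3.217×10⁻⁵ = 1.203×10⁻⁵ mol.
Φ(unknown) = 1.13×10⁻⁷ / 1.203×10⁻⁵ = 0.00939.

Φ = 0.00939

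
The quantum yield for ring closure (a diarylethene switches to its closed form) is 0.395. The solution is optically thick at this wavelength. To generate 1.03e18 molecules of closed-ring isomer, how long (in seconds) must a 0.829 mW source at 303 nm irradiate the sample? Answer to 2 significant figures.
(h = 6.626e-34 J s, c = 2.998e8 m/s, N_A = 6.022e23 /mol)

t ≈ 2100 s

Product: 1.03e18 / 6.022e23 = 1.710e-6 mol.
Photons that must be absorbed: 1.710e-6 / 0.395 = 4.329e-6 mol.
Photon energy: hc/λ = 6.556e-19 J; per mole, 3.948e5 J mol⁻¹.
Energy required: 4.329e-6 × 3.948e5 = 1.709 J.
Time: 1.709 J / 0.000829 W = 2100 s.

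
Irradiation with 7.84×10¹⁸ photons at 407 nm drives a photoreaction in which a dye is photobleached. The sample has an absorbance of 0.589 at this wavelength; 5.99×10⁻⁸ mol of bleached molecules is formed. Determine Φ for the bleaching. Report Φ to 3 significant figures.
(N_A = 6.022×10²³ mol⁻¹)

Moles of photons: 7.84×10¹⁸ / 6.022×10²³ = 1.302×10⁻⁵ mol.
Fraction absorbed: 1 − 10^(−0.589) = 0.7424.
Photons absorbed: 0.7424 × 1.302×10⁻⁵ = 9.666×10⁻⁶ mol.
Φ = 5.99×10⁻⁸ mol / 9.666×10⁻⁶ mol photons = 0.00620.

Φ = 0.00620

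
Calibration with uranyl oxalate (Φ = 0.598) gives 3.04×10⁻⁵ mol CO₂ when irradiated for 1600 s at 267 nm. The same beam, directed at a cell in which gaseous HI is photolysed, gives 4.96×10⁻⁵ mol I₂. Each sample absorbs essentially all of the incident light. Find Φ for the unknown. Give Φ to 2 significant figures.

Φ = 0.98

Photons absorbed by the actinometer: 3.04×10⁻⁵ / 0.598 = 5.084×10⁻⁵ mol.
Φ(unknown) = 4.96×10⁻⁵ / 5.084×10⁻⁵ = 0.98.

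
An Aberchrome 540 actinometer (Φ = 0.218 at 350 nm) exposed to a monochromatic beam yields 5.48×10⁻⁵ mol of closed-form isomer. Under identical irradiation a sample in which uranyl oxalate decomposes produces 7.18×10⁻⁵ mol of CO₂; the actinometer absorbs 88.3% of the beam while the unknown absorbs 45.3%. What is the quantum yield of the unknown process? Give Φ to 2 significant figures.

Photons absorbed by the actinometer: 5.48×10⁻⁵ / 0.218 = 2.514×10⁻⁴ mol.
Incident flux: 2.514×10⁻⁴ / 0.883 = 2.847×10⁻⁴ einstein.
Absorbed by unknown: 0.453 × 2.847×10⁻⁴ = 1.290×10⁻⁴ mol.
Φ(unknown) = 7.18×10⁻⁵ / 1.290×10⁻⁴ = 0.56.

Φ = 0.56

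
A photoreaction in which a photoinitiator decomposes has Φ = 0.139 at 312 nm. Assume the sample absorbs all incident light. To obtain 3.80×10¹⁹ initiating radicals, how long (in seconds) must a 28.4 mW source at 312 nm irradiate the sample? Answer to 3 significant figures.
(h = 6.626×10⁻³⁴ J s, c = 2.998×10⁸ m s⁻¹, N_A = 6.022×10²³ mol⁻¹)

Product: 3.80×10¹⁹ / 6.022×10²³ = 6.310×10⁻⁵ mol.
Photons that must be absorbed: 6.310×10⁻⁵ / 0.139 = 4.540×10⁻⁴ mol.
Photon energy: hc/λ = 6.367×10⁻¹⁹ J; per mole, 3.834×10⁵ J mol⁻¹.
Energy required: 4.540×10⁻⁴ × 3.834×10⁵ = 174.1 J.
Time: 174.1 J / 0.0284 W = 6130 s.

t ≈ 6130 s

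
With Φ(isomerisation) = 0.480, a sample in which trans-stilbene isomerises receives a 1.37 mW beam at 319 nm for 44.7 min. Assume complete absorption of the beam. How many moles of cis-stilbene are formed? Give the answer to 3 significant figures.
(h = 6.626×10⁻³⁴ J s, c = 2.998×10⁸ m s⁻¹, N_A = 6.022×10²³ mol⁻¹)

Photon energy at 319 nm: hc/λ = (6.626×10⁻³⁴)(2.998×10⁸)/(319×10⁻⁹) = 6.227×10⁻¹⁹ J.
Energy delivered: (1.37 mW)(2682 s) = 3.674 J.
Photons incident: 3.674 / 6.227×10⁻¹⁹ = 5.900×10¹⁸, i.e. 5.900×10¹⁸/6.022×10²³ = 9.797×10⁻⁶ mol.
Product: Φ × n_abs = 0.480 × 9.797×10⁻⁶ = 4.703×10⁻⁶ mol.

4.70×10⁻⁶ mol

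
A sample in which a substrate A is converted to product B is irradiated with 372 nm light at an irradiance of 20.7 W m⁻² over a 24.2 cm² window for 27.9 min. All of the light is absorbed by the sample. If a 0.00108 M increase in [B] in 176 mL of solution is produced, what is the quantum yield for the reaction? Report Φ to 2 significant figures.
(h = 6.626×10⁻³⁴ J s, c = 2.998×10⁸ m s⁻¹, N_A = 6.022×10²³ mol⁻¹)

Φ = 0.73

Product: (0.00108 M)(0.176 L) = 1.901×10⁻⁴ mol.
Photon energy at 372 nm: hc/λ = (6.626×10⁻³⁴)(2.998×10⁸)/(372×10⁻⁹) = 5.340×10⁻¹⁹ J.
Energy delivered: (20.7 W m⁻²)(24.2×10⁻⁴ m²)(1674 s) = 83.86 J.
Photons incident: 83.86 / 5.340×10⁻¹⁹ = 1.570×10²⁰, i.e. 1.570×10²⁰/6.022×10²³ = 2.607×10⁻⁴ mol.
Φ = 1.901×10⁻⁴ mol / 2.607×10⁻⁴ mol photons = 0.73.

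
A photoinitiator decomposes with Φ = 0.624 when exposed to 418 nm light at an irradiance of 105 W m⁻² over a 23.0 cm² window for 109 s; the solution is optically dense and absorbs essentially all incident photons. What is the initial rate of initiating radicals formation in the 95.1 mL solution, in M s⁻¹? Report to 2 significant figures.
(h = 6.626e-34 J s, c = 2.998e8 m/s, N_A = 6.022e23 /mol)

5.5e-6 M s⁻¹

Photon energy at 418 nm: hc/λ = (6.626e-34)(2.998e8)/(418e-9) = 4.752e-19 J.
Energy delivered: (105 W m⁻²)(23.0e-4 m²)(109 s) = 26.32 J.
Photons incident: 26.32 / 4.752e-19 = 5.539e19, i.e. 5.539e19/6.022e23 = 9.198e-5 mol.
Product formed: 0.624 × 9.198e-5 = 5.740e-5 mol.
Rate: 5.740e-5 mol / (109 s × 0.0951 L) = 5.5e-6 M s⁻¹.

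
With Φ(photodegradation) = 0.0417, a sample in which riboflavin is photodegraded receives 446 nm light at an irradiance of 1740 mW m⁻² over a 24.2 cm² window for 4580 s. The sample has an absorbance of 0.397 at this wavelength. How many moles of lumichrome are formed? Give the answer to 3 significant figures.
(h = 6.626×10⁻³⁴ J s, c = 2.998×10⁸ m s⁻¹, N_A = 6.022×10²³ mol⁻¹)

1.80×10⁻⁶ mol

Photon energy at 446 nm: hc/λ = (6.626×10⁻³⁴)(2.998×10⁸)/(446×10⁻⁹) = 4.454×10⁻¹⁹ J.
Energy delivered: (1740 mW m⁻²)(24.2×10⁻⁴ m²)(4580 s) = 19.29 J.
Photons incident: 19.29 / 4.454×10⁻¹⁹ = 4.331×10¹⁹, i.e. 4.331×10¹⁹/6.022×10²³ = 7.192×10⁻⁵ mol.
Fraction absorbed: 1 − 10^(−0.397) = 0.5991.
Photons absorbed: 0.5991 × 7.192×10⁻⁵ = 4.309×10⁻⁵ mol.
Product: Φ × n_abs = 0.0417 × 4.309×10⁻⁵ = 1.797×10⁻⁶ mol.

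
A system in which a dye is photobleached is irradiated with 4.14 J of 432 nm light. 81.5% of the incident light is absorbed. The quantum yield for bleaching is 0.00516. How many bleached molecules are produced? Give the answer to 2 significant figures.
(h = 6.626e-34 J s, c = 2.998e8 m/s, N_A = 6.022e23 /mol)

3.8e16 bleached molecules

Photon energy at 432 nm: hc/λ = (6.626e-34)(2.998e8)/(432e-9) = 4.598e-19 J.
Photons incident: 4.14 / 4.598e-19 = 9.004e18, i.e. 9.004e18/6.022e23 = 1.495e-5 mol.
Photons absorbed: 0.815 × 1.495e-5 = 1.218e-5 mol.
Product: Φ × n_abs = 0.00516 × 1.218e-5 = 6.285e-8 mol.
As a count: 6.285e-8 × 6.022e23 = 3.8e16.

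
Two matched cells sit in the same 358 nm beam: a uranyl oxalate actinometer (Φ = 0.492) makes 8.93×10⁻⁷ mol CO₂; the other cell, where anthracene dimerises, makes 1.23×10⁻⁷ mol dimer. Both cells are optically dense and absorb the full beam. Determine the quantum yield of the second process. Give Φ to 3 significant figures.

Photons absorbed by the actinometer: 8.93×10⁻⁷ / 0.492 = 1.815×10⁻⁶ mol.
Φ(unknown) = 1.23×10⁻⁷ / 1.815×10⁻⁶ = 0.0678.

Φ = 0.0678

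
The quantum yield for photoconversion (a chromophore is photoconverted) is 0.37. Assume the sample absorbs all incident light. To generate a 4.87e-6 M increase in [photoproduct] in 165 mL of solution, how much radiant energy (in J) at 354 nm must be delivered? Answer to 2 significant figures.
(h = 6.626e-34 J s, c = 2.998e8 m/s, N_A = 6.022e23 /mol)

Product: (4.87e-6 M)(0.165 L) = 8.036e-7 mol.
Photons that must be absorbed: 8.036e-7 / 0.37 = 2.172e-6 mol.
Photon energy: hc/λ = 5.612e-19 J; per mole, 3.380e5 J mol⁻¹.
Energy required: 2.172e-6 × 3.380e5 = 0.73 J.

0.73 J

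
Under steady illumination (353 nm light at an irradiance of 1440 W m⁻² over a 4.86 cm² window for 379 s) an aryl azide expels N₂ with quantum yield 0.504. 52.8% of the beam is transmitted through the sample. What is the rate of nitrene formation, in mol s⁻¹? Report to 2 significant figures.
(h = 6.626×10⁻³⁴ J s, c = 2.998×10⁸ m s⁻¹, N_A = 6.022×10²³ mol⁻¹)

Photon energy at 353 nm: hc/λ = (6.626×10⁻³⁴)(2.998×10⁸)/(353×10⁻⁹) = 5.627×10⁻¹⁹ J.
Energy delivered: (1440 W m⁻²)(4.86×10⁻⁴ m²)(379 s) = 265.2 J.
Photons incident: 265.2 / 5.627×10⁻¹⁹ = 4.713×10²⁰, i.e. 4.713×10²⁰/6.022×10²³ = 7.826×10⁻⁴ mol.
Fraction absorbed: 1 − 52.8/100 = 0.4720.
Photons absorbed: 0.4720 × 7.826×10⁻⁴ = 3.694×10⁻⁴ mol.
Product formed: 0.504 × 3.694×10⁻⁴ = 1.862×10⁻⁴ mol.
Rate: 1.862×10⁻⁴ / 379 s = 4.9×10⁻⁷ mol s⁻¹.

4.9×10⁻⁷ mol s⁻¹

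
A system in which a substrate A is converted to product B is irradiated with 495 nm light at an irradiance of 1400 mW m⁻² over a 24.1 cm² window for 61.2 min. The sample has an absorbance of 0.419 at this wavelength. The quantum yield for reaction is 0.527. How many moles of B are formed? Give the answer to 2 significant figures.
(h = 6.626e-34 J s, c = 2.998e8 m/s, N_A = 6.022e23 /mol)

Photon energy at 495 nm: hc/λ = (6.626e-34)(2.998e8)/(495e-9) = 4.013e-19 J.
Energy delivered: (1400 mW m⁻²)(24.1e-4 m²)(3672 s) = 12.39 J.
Photons incident: 12.39 / 4.013e-19 = 3.087e19, i.e. 3.087e19/6.022e23 = 5.126e-5 mol.
Fraction absorbed: 1 − 10^(−0.419) = 0.6189.
Photons absorbed: 0.6189 × 5.126e-5 = 3.172e-5 mol.
Product: Φ × n_abs = 0.527 × 3.172e-5 = 1.672e-5 mol.

1.7e-5 mol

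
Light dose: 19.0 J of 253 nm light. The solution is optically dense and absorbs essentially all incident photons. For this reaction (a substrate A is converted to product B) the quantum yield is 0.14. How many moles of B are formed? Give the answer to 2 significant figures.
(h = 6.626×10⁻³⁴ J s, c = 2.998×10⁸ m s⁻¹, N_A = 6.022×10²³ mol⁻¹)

5.6×10⁻⁶ mol

Photon energy at 253 nm: hc/λ = (6.626×10⁻³⁴)(2.998×10⁸)/(253×10⁻⁹) = 7.852×10⁻¹⁹ J.
Photons incident: 19.0 / 7.852×10⁻¹⁹ = 2.420×10¹⁹, i.e. 2.420×10¹⁹/6.022×10²³ = 4.019×10⁻⁵ mol.
Product: Φ × n_abs = 0.14 × 4.019×10⁻⁵ = 5.627×10⁻⁶ mol.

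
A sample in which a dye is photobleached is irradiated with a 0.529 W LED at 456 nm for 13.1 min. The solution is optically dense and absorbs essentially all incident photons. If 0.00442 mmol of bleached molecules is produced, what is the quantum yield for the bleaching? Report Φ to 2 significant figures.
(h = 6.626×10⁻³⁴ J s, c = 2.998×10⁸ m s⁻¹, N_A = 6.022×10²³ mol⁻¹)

Φ = 0.0028

Product: 0.00442 mmol = 4.42×10⁻⁶ mol.
Photon energy at 456 nm: hc/λ = (6.626×10⁻³⁴)(2.998×10⁸)/(456×10⁻⁹) = 4.356×10⁻¹⁹ J.
Energy delivered: (0.529 W)(786 s) = 415.8 J.
Photons incident: 415.8 / 4.356×10⁻¹⁹ = 9.545×10²⁰, i.e. 9.545×10²⁰/6.022×10²³ = 0.001585 mol.
Φ = 4.42×10⁻⁶ mol / 0.001585 mol photons = 0.0028.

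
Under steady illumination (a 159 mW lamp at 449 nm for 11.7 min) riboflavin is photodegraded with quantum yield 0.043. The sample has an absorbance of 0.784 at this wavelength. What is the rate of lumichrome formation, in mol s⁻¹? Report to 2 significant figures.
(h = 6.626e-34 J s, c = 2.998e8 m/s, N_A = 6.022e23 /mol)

2.1e-8 mol s⁻¹

Photon energy at 449 nm: hc/λ = (6.626e-34)(2.998e8)/(449e-9) = 4.424e-19 J.
Energy delivered: (159 mW)(702 s) = 111.6 J.
Photons incident: 111.6 / 4.424e-19 = 2.523e20, i.e. 2.523e20/6.022e23 = 4.190e-4 mol.
Fraction absorbed: 1 − 10^(−0.784) = 0.8356.
Photons absorbed: 0.8356 × 4.190e-4 = 3.501e-4 mol.
Product formed: 0.043 × 3.501e-4 = 1.505e-5 mol.
Rate: 1.505e-5 / 702 s = 2.1e-8 mol s⁻¹.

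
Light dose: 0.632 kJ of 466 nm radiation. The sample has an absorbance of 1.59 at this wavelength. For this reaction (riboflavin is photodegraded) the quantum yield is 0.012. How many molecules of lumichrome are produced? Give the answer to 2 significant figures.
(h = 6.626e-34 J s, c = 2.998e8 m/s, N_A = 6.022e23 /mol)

Photon energy at 466 nm: hc/λ = (6.626e-34)(2.998e8)/(466e-9) = 4.263e-19 J.
Incident energy: 0.632 kJ = 632 J.
Photons incident: 632 / 4.263e-19 = 1.483e21, i.e. 1.483e21/6.022e23 = 0.002463 mol.
Fraction absorbed: 1 − 10^(−1.59) = 0.9743.
Photons absorbed: 0.9743 × 0.002463 = 0.002400 mol.
Product: Φ × n_abs = 0.012 × 0.002400 = 2.880e-5 mol.
As a count: 2.880e-5 × 6.022e23 = 1.7e19.

1.7e19 molecules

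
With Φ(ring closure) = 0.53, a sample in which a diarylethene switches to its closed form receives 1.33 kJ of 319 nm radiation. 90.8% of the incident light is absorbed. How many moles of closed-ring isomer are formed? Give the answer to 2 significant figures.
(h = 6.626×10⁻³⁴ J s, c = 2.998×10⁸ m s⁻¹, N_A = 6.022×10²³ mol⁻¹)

0.0017 mol

Photon energy at 319 nm: hc/λ = (6.626×10⁻³⁴)(2.998×10⁸)/(319×10⁻⁹) = 6.227×10⁻¹⁹ J.
Incident energy: 1.33 kJ = 1330 J.
Photons incident: 1330 / 6.227×10⁻¹⁹ = 2.136×10²¹, i.e. 2.136×10²¹/6.022×10²³ = 0.003547 mol.
Photons absorbed: 0.908 × 0.003547 = 0.003221 mol.
Product: Φ × n_abs = 0.53 × 0.003221 = 0.001707 mol.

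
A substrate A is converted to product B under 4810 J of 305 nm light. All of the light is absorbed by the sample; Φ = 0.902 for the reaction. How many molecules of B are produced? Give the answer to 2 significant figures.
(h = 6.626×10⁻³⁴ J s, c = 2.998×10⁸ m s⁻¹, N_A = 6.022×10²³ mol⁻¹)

6.7×10²¹ molecules

Photon energy at 305 nm: hc/λ = (6.626×10⁻³⁴)(2.998×10⁸)/(305×10⁻⁹) = 6.513×10⁻¹⁹ J.
Photons incident: 4810 / 6.513×10⁻¹⁹ = 7.385×10²¹, i.e. 7.385×10²¹/6.022×10²³ = 0.01226 mol.
Product: Φ × n_abs = 0.902 × 0.01226 = 0.01106 mol.
As a count: 0.01106 × 6.022×10²³ = 6.7×10²¹.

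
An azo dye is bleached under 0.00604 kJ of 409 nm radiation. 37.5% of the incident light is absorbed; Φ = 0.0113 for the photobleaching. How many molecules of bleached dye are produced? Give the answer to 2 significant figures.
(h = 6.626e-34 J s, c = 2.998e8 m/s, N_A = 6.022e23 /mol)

5.3e16 molecules

Photon energy at 409 nm: hc/λ = (6.626e-34)(2.998e8)/(409e-9) = 4.857e-19 J.
Incident energy: 0.00604 kJ = 6.04 J.
Photons incident: 6.04 / 4.857e-19 = 1.244e19, i.e. 1.244e19/6.022e23 = 2.066e-5 mol.
Photons absorbed: 0.375 × 2.066e-5 = 7.748e-6 mol.
Product: Φ × n_abs = 0.0113 × 7.748e-6 = 8.755e-8 mol.
As a count: 8.755e-8 × 6.022e23 = 5.3e16.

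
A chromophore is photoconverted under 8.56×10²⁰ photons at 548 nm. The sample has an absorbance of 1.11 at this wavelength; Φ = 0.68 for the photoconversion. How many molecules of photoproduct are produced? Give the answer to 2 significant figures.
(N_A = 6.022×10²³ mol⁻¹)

5.4×10²⁰ molecules

Moles of photons: 8.56×10²⁰ / 6.022×10²³ = 0.001421 mol.
Fraction absorbed: 1 − 10^(−1.11) = 0.9224.
Photons absorbed: 0.9224 × 0.001421 = 0.001311 mol.
Product: Φ × n_abs = 0.68 × 0.001311 = 8.915×10⁻⁴ mol.
As a count: 8.915×10⁻⁴ × 6.022×10²³ = 5.4×10²⁰.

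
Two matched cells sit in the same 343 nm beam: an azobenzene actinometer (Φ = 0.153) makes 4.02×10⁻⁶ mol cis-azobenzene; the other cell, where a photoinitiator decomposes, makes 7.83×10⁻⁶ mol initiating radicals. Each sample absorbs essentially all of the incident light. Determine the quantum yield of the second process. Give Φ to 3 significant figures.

Photons absorbed by the actinometer: 4.02×10⁻⁶ / 0.153 = 2.627×10⁻⁵ mol.
Φ(unknown) = 7.83×10⁻⁶ / 2.627×10⁻⁵ = 0.298.

Φ = 0.298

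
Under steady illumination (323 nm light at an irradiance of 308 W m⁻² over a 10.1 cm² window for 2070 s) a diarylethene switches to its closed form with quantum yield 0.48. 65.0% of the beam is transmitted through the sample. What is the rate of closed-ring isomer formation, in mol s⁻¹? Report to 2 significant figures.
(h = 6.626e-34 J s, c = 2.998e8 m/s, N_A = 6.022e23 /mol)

1.4e-7 mol s⁻¹

Photon energy at 323 nm: hc/λ = (6.626e-34)(2.998e8)/(323e-9) = 6.150e-19 J.
Energy delivered: (308 W m⁻²)(10.1e-4 m²)(2070 s) = 643.9 J.
Photons incident: 643.9 / 6.150e-19 = 1.047e21, i.e. 1.047e21/6.022e23 = 0.001739 mol.
Fraction absorbed: 1 − 65.0/100 = 0.3500.
Photons absorbed: 0.3500 × 0.001739 = 6.087e-4 mol.
Product formed: 0.48 × 6.087e-4 = 2.922e-4 mol.
Rate: 2.922e-4 / 2070 s = 1.4e-7 mol s⁻¹.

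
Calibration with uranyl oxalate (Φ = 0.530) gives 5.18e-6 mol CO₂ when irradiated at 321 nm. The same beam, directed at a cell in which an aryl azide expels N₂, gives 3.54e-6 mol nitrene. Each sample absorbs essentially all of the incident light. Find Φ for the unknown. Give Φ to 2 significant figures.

Photons absorbed by the actinometer: 5.18e-6 / 0.530 = 9.774e-6 mol.
Φ(unknown) = 3.54e-6 / 9.774e-6 = 0.36.

Φ = 0.36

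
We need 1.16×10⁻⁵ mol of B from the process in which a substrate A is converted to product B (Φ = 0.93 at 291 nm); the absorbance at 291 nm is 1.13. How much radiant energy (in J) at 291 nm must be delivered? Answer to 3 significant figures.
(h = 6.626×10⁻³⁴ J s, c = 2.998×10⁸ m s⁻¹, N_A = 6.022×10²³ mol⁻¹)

5.54 J

Photons that must be absorbed: 1.16×10⁻⁵ / 0.93 = 1.247×10⁻⁵ mol.
Fraction absorbed: 1 − 10^(−1.13) = 0.9259.
Incident photons needed: 1.247×10⁻⁵ / 0.9259 = 1.347×10⁻⁵ mol.
Photon energy: hc/λ = 6.826×10⁻¹⁹ J; per mole, 4.111×10⁵ J mol⁻¹.
Energy required: 1.347×10⁻⁵ × 4.111×10⁵ = 5.54 J.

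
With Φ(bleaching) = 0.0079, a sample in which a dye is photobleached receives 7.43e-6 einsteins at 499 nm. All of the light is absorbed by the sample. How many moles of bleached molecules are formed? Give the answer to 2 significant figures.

5.9e-8 mol

Product: Φ × n_abs = 0.0079 × 7.43e-6 = 5.870e-8 mol.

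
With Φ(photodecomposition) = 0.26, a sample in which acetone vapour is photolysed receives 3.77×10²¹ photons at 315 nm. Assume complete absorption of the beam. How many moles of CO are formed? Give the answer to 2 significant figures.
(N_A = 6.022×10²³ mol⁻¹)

Moles of photons: 3.77×10²¹ / 6.022×10²³ = 0.006260 mol.
Product: Φ × n_abs = 0.26 × 0.006260 = 0.001628 mol.

0.0016 mol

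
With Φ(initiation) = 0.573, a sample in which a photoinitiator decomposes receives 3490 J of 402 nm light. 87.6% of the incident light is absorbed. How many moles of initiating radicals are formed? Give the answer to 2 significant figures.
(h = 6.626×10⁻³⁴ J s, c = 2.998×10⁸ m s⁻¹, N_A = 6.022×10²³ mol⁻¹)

0.0059 mol

Photon energy at 402 nm: hc/λ = (6.626×10⁻³⁴)(2.998×10⁸)/(402×10⁻⁹) = 4.941×10⁻¹⁹ J.
Photons incident: 3490 / 4.941×10⁻¹⁹ = 7.063×10²¹, i.e. 7.063×10²¹/6.022×10²³ = 0.01173 mol.
Photons absorbed: 0.876 × 0.01173 = 0.01028 mol.
Product: Φ × n_abs = 0.573 × 0.01028 = 0.005890 mol.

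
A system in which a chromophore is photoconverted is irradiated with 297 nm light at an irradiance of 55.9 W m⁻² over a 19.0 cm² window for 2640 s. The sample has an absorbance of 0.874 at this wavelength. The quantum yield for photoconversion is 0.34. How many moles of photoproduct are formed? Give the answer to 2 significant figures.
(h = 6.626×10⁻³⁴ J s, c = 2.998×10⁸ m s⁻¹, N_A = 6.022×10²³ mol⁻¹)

2.1×10⁻⁴ mol

Photon energy at 297 nm: hc/λ = (6.626×10⁻³⁴)(2.998×10⁸)/(297×10⁻⁹) = 6.688×10⁻¹⁹ J.
Energy delivered: (55.9 W m⁻²)(19.0×10⁻⁴ m²)(2640 s) = 280.4 J.
Photons incident: 280.4 / 6.688×10⁻¹⁹ = 4.193×10²⁰, i.e. 4.193×10²⁰/6.022×10²³ = 6.963×10⁻⁴ mol.
Fraction absorbed: 1 − 10^(−0.874) = 0.8663.
Photons absorbed: 0.8663 × 6.963×10⁻⁴ = 6.032×10⁻⁴ mol.
Product: Φ × n_abs = 0.34 × 6.032×10⁻⁴ = 2.051×10⁻⁴ mol.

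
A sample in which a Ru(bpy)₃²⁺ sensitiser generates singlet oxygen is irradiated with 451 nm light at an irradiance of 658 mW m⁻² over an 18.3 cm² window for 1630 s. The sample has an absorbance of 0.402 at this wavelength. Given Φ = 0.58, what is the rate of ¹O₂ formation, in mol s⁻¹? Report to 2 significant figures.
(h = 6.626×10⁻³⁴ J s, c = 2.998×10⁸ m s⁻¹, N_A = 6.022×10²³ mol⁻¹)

1.6×10⁻⁹ mol s⁻¹

Photon energy at 451 nm: hc/λ = (6.626×10⁻³⁴)(2.998×10⁸)/(451×10⁻⁹) = 4.405×10⁻¹⁹ J.
Energy delivered: (658 mW m⁻²)(18.3×10⁻⁴ m²)(1630 s) = 1.963 J.
Photons incident: 1.963 / 4.405×10⁻¹⁹ = 4.456×10¹⁸, i.e. 4.456×10¹⁸/6.022×10²³ = 7.400×10⁻⁶ mol.
Fraction absorbed: 1 − 10^(−0.402) = 0.6037.
Photons absorbed: 0.6037 × 7.400×10⁻⁶ = 4.467×10⁻⁶ mol.
Product formed: 0.58 × 4.467×10⁻⁶ = 2.591×10⁻⁶ mol.
Rate: 2.591×10⁻⁶ / 1630 s = 1.6×10⁻⁹ mol s⁻¹.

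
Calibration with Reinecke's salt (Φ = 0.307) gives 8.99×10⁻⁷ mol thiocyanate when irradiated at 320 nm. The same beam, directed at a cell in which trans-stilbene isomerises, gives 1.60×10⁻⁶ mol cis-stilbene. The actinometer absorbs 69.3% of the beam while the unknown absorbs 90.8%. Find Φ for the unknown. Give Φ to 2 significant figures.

Photons absorbed by the actinometer: 8.99×10⁻⁷ / 0.307 = 2.928×10⁻⁶ mol.
Incident flux: 2.928×10⁻⁶ / 0.693 = 4.225×10⁻⁶ einstein.
Absorbed by unknown: 0.908 × 4.225×10⁻⁶ = 3.836×10⁻⁶ mol.
Φ(unknown) = 1.60×10⁻⁶ / 3.836×10⁻⁶ = 0.42.

Φ = 0.42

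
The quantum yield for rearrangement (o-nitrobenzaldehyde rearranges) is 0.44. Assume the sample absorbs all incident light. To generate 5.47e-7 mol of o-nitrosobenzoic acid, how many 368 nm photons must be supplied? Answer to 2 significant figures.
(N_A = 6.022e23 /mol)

7.5e17 photons

Photons that must be absorbed: 5.47e-7 / 0.44 = 1.243e-6 mol.
Photon count: 1.243e-6 × 6.022e23 = 7.5e17.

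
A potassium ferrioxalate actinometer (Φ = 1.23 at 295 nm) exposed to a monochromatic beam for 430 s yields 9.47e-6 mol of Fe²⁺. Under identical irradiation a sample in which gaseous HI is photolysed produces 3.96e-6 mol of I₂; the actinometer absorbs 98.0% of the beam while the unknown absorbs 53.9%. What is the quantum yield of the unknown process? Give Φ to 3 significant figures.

Photons absorbed by the actinometer: 9.47e-6 / 1.23 = 7.699e-6 mol.
Incident flux: 7.699e-6 / 0.980 = 7.856e-6 einstein.
Absorbed by unknown: 0.539 × 7.856e-6 = 4.234e-6 mol.
Φ(unknown) = 3.96e-6 / 4.234e-6 = 0.935.

Φ = 0.935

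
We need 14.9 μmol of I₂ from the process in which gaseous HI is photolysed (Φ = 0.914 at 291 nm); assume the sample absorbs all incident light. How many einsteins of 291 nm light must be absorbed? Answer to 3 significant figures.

Product: 14.9 μmol = 1.49e-5 mol.
Photons that must be absorbed: 1.49e-5 / 0.914 = 1.630e-5 mol.

1.63e-5 einstein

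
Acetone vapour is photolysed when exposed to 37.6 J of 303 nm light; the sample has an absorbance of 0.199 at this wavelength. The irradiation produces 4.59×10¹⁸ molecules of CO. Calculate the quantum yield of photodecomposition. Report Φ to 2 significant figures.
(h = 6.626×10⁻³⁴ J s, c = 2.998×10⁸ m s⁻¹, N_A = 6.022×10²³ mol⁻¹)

Φ = 0.22

Product: 4.59×10¹⁸ / 6.022×10²³ = 7.622×10⁻⁶ mol.
Photon energy at 303 nm: hc/λ = (6.626×10⁻³⁴)(2.998×10⁸)/(303×10⁻⁹) = 6.556×10⁻¹⁹ J.
Photons incident: 37.6 / 6.556×10⁻¹⁹ = 5.735×10¹⁹, i.e. 5.735×10¹⁹/6.022×10²³ = 9.523×10⁻⁵ mol.
Fraction absorbed: 1 − 10^(−0.199) = 0.3676.
Photons absorbed: 0.3676 × 9.523×10⁻⁵ = 3.501×10⁻⁵ mol.
Φ = 7.622×10⁻⁶ mol / 3.501×10⁻⁵ mol photons = 0.22.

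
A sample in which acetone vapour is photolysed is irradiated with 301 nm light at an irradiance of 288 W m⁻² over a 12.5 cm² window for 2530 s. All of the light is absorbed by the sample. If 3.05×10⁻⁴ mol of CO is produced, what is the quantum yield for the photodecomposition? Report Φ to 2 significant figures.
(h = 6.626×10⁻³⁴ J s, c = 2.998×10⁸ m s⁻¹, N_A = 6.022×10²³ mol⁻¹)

Photon energy at 301 nm: hc/λ = (6.626×10⁻³⁴)(2.998×10⁸)/(301×10⁻⁹) = 6.600×10⁻¹⁹ J.
Energy delivered: (288 W m⁻²)(12.5×10⁻⁴ m²)(2530 s) = 910.8 J.
Photons incident: 910.8 / 6.600×10⁻¹⁹ = 1.380×10²¹, i.e. 1.380×10²¹/6.022×10²³ = 0.002292 mol.
Φ = 3.05×10⁻⁴ mol / 0.002292 mol photons = 0.13.

Φ = 0.13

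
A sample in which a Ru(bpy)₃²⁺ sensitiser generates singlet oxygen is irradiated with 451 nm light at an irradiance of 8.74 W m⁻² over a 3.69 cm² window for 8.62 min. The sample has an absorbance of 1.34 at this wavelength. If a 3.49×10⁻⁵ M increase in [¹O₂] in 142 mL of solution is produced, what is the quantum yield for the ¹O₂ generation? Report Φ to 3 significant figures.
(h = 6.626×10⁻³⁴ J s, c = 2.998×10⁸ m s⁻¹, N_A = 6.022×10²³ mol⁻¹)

Product: (3.49×10⁻⁵ M)(0.142 L) = 4.956×10⁻⁶ mol.
Photon energy at 451 nm: hc/λ = (6.626×10⁻³⁴)(2.998×10⁸)/(451×10⁻⁹) = 4.405×10⁻¹⁹ J.
Energy delivered: (8.74 W m⁻²)(3.69×10⁻⁴ m²)(517.2 s) = 1.668 J.
Photons incident: 1.668 / 4.405×10⁻¹⁹ = 3.787×10¹⁸, i.e. 3.787×10¹⁸/6.022×10²³ = 6.289×10⁻⁶ mol.
Fraction absorbed: 1 − 10^(−1.34) = 0.9543.
Photons absorbed: 0.9543 × 6.289×10⁻⁶ = 6.002×10⁻⁶ mol.
Φ = 4.956×10⁻⁶ mol / 6.002×10⁻⁶ mol photons = 0.826.

Φ = 0.826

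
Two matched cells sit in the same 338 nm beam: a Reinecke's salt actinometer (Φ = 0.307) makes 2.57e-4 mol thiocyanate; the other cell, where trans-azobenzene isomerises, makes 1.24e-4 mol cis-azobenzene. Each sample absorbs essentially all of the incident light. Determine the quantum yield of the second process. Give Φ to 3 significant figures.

Φ = 0.148

Photons absorbed by the actinometer: 2.57e-4 / 0.307 = 8.371e-4 mol.
Φ(unknown) = 1.24e-4 / 8.371e-4 = 0.148.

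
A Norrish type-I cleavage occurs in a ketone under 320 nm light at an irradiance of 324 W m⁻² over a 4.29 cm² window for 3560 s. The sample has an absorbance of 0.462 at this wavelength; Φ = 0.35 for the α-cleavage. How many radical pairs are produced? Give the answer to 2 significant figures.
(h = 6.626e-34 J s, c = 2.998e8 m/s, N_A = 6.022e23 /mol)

1.8e20 radical pairs

Photon energy at 320 nm: hc/λ = (6.626e-34)(2.998e8)/(320e-9) = 6.208e-19 J.
Energy delivered: (324 W m⁻²)(4.29e-4 m²)(3560 s) = 494.8 J.
Photons incident: 494.8 / 6.208e-19 = 7.970e20, i.e. 7.970e20/6.022e23 = 0.001323 mol.
Fraction absorbed: 1 − 10^(−0.462) = 0.6549.
Photons absorbed: 0.6549 × 0.001323 = 8.664e-4 mol.
Product: Φ × n_abs = 0.35 × 8.664e-4 = 3.032e-4 mol.
As a count: 3.032e-4 × 6.022e23 = 1.8e20.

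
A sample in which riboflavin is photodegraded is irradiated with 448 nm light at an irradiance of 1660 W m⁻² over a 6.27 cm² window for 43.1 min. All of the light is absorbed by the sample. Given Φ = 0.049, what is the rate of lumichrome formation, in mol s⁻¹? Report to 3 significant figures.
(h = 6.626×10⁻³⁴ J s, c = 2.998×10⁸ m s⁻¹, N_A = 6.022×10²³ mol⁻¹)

1.91×10⁻⁷ mol s⁻¹

Photon energy at 448 nm: hc/λ = (6.626×10⁻³⁴)(2.998×10⁸)/(448×10⁻⁹) = 4.434×10⁻¹⁹ J.
Energy delivered: (1660 W m⁻²)(6.27×10⁻⁴ m²)(2586 s) = 2692 J.
Photons incident: 2692 / 4.434×10⁻¹⁹ = 6.071×10²¹, i.e. 6.071×10²¹/6.022×10²³ = 0.01008 mol.
Product formed: 0.049 × 0.01008 = 4.939×10⁻⁴ mol.
Rate: 4.939×10⁻⁴ / 2586 s = 1.91×10⁻⁷ mol s⁻¹.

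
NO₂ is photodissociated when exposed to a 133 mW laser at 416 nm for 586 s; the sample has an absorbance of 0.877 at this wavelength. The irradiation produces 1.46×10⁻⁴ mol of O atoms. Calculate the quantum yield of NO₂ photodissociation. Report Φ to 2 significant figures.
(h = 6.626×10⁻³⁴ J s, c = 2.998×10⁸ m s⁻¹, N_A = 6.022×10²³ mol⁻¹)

Φ = 0.62

Photon energy at 416 nm: hc/λ = (6.626×10⁻³⁴)(2.998×10⁸)/(416×10⁻⁹) = 4.775×10⁻¹⁹ J.
Energy delivered: (133 mW)(586 s) = 77.94 J.
Photons incident: 77.94 / 4.775×10⁻¹⁹ = 1.632×10²⁰, i.e. 1.632×10²⁰/6.022×10²³ = 2.710×10⁻⁴ mol.
Fraction absorbed: 1 − 10^(−0.877) = 0.8673.
Photons absorbed: 0.8673 × 2.710×10⁻⁴ = 2.350×10⁻⁴ mol.
Φ = 1.46×10⁻⁴ mol / 2.350×10⁻⁴ mol photons = 0.62.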